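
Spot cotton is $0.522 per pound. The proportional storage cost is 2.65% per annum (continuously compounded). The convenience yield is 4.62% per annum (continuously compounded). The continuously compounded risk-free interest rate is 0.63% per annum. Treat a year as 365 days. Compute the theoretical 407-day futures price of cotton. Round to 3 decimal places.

$0.514 per pound

Net carry = r + u − y = 0.0063 + 0.0265 − 0.0462 = -0.0134
F = S·e^((r+u−y)T) = 0.522 · e^(-0.0134 × 407/365) = 0.522 · e^-0.014942
= 0.522 × 0.985169 = $0.514 per pound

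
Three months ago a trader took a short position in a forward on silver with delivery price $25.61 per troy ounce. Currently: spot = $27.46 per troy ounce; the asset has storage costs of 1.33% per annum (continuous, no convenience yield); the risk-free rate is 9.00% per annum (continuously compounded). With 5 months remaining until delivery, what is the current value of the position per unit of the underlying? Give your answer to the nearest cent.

-$2.95 per troy ounce

Current fair forward for the remaining 5 months: F = S·e^((r + u)·T), (r + u) = 0.0900 + 0.0133 = 0.1033
F = 27.46 · e^(0.1033 × 5/12) = 27.46 × 1.043981 = 28.6677
Value of long forward = (F − K)·e^(−rT) = (28.6677 − 25.61) · e^(−0.0900·5/12)
= 3.0577 × 0.963194 = 2.95
Short position value = −(long value) = -$2.95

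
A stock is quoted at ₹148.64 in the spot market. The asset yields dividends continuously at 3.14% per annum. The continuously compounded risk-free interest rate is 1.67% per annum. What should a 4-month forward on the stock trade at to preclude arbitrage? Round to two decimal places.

₹147.91

F = S·e^((r − q)T) = 148.64 · e^((0.0167 − 0.0314) × 4/12)
= 148.64 · e^-0.004900 = 148.64 × 0.995112
F = ₹147.91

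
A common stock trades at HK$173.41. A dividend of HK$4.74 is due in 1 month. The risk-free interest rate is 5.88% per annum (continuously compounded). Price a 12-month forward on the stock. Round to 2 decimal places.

HK$178.91

PV(dividends) I = 4.74·e^(−0.0588·1/12)
I = 4.7168
F = (S − I)·e^(rT) = (173.41 − 4.7168) · e^(0.0588·12/12)
= 168.6932 · e^0.058800 = 168.6932 × 1.060563 = HK$178.91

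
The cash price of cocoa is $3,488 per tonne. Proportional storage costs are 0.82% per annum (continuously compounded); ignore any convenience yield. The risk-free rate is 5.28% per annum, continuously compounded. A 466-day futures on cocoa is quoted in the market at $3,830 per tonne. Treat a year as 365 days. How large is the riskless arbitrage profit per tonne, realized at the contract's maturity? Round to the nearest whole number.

Fair futures: F* = S·e^(carry·T), with carry = (r + u) = 0.0528 + 0.0082 = 0.0610
F* = 3488 · e^(0.0610 × 466/365) = 3488 · e^0.077879 = 3488 × 1.080992 = $3770.5001
Market $3830 > fair $3770.5001: forward overpriced → cash-and-carry (buy spot, short the forward).
At maturity, profit = |F_mkt − F*| = |3830 − 3770.5001| = $59 per tonne

$59 per tonne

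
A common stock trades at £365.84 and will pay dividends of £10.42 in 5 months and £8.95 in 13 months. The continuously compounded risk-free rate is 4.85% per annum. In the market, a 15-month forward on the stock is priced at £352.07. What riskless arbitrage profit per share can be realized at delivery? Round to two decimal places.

£16.76 per share

PV(dividends) I = 10.42·e^(−0.0485·5/12) + 8.95·e^(−0.0485·13/12) = 18.7034
Fair forward F* = (S − I)·e^(rT) = (365.84 − 18.7034)·e^0.060625 = 347.1366 × 1.062500 = 368.8326
Market £352.07 < fair 368.8326: forward underpriced → reverse cash-and-carry (short the stock, invest proceeds at r, pay the dividends, go long the forward).
Profit at T = |F_mkt − F*| = |352.07 − 368.8326| = £16.76 per share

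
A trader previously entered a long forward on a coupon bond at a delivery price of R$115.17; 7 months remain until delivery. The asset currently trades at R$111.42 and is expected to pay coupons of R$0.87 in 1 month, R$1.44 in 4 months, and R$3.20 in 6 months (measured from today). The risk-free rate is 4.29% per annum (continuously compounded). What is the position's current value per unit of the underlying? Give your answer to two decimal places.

PV(remaining coupons) I = 0.87·e^(−0.0429·1/12) + 1.44·e^(−0.0429·4/12) + 3.20·e^(−0.0429·6/12) = 5.4185
Current forward F = (S − I)·e^(rT) = (111.42 − 5.4185)·e^(0.0429·7/12) = 106.0015 × 1.025341 = 108.6877
Value (long) = (F − K)·e^(−rT) = (108.6877 − 115.17) × 0.975286 = -6.3221
Value = -R$6.32

-R$6.32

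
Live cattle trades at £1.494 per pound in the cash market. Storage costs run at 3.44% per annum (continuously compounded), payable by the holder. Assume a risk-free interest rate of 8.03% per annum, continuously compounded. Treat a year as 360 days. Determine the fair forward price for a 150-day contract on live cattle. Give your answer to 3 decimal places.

£1.567 per pound

Net carry = r + u − y = 0.0803 + 0.0344 − 0.0000 = 0.1147
F = S·e^((r+u−y)T) = 1.494 · e^(0.1147 × 150/360) = 1.494 · e^0.047792
= 1.494 × 1.048952 = £1.567 per pound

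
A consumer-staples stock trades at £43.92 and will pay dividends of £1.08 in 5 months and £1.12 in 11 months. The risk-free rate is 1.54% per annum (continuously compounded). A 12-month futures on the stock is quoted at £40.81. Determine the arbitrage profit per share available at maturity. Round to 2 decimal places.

£1.58 per share

PV(dividends) I = 1.08·e^(−0.0154·5/12) + 1.12·e^(−0.0154·11/12) = 2.1774
Fair futures F* = (S − I)·e^(rT) = (43.92 − 2.1774)·e^0.015400 = 41.7426 × 1.015519 = 42.3904
Market £40.81 < fair 42.3904: forward underpriced → reverse cash-and-carry (short the stock, invest proceeds at r, pay the dividends, go long the forward).
Profit at T = |F_mkt − F*| = |40.81 − 42.3904| = £1.58 per share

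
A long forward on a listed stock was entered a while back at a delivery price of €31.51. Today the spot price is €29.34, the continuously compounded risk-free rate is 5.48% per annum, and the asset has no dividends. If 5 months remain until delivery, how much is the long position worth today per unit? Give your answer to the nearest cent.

Current fair forward for the remaining 5 months: F = S·e^(r·T), r = 0.0548
F = 29.34 · e^(0.0548 × 5/12) = 29.34 × 1.023096 = 30.0176
Value of long forward = (F − K)·e^(−rT) = (30.0176 − 31.51) · e^(−0.0548·5/12)
= -1.4924 × 0.977425 = -1.46

-€1.46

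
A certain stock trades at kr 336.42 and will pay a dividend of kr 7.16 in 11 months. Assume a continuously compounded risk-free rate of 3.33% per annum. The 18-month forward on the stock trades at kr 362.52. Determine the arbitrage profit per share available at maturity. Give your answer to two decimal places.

PV(dividends) I = 7.16·e^(−0.0333·11/12) = 6.9447
Fair forward F* = (S − I)·e^(rT) = (336.42 − 6.9447)·e^0.049950 = 329.4753 × 1.051219 = 346.3507
Market kr 362.52 > fair 346.3507: forward overpriced → cash-and-carry (borrow at r, buy the stock and collect the dividends, short the forward).
Profit at T = |F_mkt − F*| = |362.52 − 346.3507| = kr 16.17 per share

kr 16.17 per share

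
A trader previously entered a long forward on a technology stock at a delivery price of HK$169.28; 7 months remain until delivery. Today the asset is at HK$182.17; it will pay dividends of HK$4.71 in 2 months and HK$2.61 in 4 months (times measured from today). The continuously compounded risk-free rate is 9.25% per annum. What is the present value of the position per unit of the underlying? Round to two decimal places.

HK$14.61

PV(remaining dividends) I = 4.71·e^(−0.0925·2/12) + 2.61·e^(−0.0925·4/12) = 7.1687
Current forward F = (S − I)·e^(rT) = (182.17 − 7.1687)·e^(0.0925·7/12) = 175.0013 × 1.055441 = 184.7035
Value (long) = (F − K)·e^(−rT) = (184.7035 − 169.28) × 0.947472 = 14.6133
Value = HK$14.61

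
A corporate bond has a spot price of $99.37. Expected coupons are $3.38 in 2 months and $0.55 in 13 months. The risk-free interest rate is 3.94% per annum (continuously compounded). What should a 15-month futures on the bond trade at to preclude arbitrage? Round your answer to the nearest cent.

PV(coupons) I = 3.38·e^(−0.0394·2/12) + 0.55·e^(−0.0394·13/12)
I = 3.3579 + 0.5270 = 3.8849
F = (S − I)·e^(rT) = (99.37 − 3.8849) · e^(0.0394·15/12)
= 95.4851 · e^0.049250 = 95.4851 × 1.050483 = $100.31

$100.31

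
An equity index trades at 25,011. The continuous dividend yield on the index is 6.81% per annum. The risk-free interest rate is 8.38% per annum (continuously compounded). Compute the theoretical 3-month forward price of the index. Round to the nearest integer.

25,109

F = S·e^((r − q)T) = 25011 · e^((0.0838 − 0.0681) × 3/12)
= 25011 · e^0.003925 = 25011 × 1.003933
F = 25,109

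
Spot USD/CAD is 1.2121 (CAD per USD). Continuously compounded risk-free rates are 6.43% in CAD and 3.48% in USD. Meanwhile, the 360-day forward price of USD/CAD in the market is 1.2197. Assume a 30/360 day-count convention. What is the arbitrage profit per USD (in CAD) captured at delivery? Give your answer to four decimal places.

Fair forward: F* = S·e^(carry·T), with carry = (r_CAD − r_USD) = 0.0643 − 0.0348 = 0.0295
F* = 1.2121 · e^(0.0295 × 360/360) = 1.2121 · e^0.029500 = 1.2121 × 1.029939 = 1.2484
Market 1.2197 < fair 1.2484: forward underpriced → reverse cash-and-carry (short spot, go long the forward).
At maturity, profit = |F_mkt − F*| = |1.2197 − 1.2484| = 0.0287 per USD (in CAD)

0.0287 per USD (in CAD)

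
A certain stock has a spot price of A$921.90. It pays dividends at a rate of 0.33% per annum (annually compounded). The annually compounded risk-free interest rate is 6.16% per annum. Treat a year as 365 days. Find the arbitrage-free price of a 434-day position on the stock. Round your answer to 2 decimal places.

F = S · (1+r)^T / (1+q)^T
= 921.90 × 1.073664 / 1.003925 = 921.90 × 1.069466
F = A$985.94

A$985.94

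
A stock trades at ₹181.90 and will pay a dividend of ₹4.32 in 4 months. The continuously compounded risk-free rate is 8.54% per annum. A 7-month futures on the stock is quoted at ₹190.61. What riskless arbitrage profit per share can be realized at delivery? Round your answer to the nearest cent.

₹3.83 per share

PV(dividends) I = 4.32·e^(−0.0854·4/12) = 4.1988
Fair futures F* = (S − I)·e^(rT) = (181.90 − 4.1988)·e^0.049817 = 177.7012 × 1.051079 = 186.7780
Market ₹190.61 > fair 186.7780: forward overpriced → cash-and-carry (borrow at r, buy the stock and collect the dividends, short the forward).
Profit at T = |F_mkt − F*| = |190.61 − 186.7780| = ₹3.83 per share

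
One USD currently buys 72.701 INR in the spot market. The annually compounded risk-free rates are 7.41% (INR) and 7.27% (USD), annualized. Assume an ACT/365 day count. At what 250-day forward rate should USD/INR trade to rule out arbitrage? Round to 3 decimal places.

By covered interest parity, F = S · (1+r_INR)^T / (1+r_USD)^T
= 72.701 × 1.050179 / 1.049242 = 72.701 × 1.000893
F = 72.766 INR per USD

72.766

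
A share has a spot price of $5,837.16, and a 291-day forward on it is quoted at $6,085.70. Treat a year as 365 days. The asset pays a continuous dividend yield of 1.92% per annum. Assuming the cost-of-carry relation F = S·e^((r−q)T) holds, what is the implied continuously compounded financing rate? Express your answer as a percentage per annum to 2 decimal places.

7.15%

From F = S·e^((r−q)T): (r − q) = ln(F/S)/T
ln(6085.70/5837.16) = ln(1.042579) = 0.041697
(r − q) = 0.041697 / (291/365) = 0.052300
r = ln(F/S)/T + q = 0.052300 + 0.0192 = 0.071500
r = 7.15%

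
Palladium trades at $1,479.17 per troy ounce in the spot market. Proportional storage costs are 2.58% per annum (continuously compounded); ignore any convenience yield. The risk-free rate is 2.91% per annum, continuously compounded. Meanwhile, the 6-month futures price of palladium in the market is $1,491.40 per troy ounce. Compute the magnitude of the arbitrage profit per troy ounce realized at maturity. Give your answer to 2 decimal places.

$28.94 per troy ounce

Fair futures: F* = S·e^(carry·T), with carry = (r + u) = 0.0291 + 0.0258 = 0.0549
F* = 1479.17 · e^(0.0549 × 6/12) = 1479.17 · e^0.02745000 = 1479.17 × 1.02783022 = $1520.3356
Market $1491.40 < fair $1520.3356: forward underpriced → reverse cash-and-carry (short spot, go long the forward).
At maturity, profit = |F_mkt − F*| = |1491.40 − 1520.3356| = $28.94 per troy ounce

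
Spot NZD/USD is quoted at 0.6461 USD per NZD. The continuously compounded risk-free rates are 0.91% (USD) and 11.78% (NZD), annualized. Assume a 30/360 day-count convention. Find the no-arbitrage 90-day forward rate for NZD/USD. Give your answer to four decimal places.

F = S·e^((r_USD − r_NZD)T) = 0.6461 · e^((0.0091 − 0.1178) × 90/360)
= 0.6461 · e^-0.027175 = 0.6461 × 0.973191
F = 0.6288 USD per NZD

0.6288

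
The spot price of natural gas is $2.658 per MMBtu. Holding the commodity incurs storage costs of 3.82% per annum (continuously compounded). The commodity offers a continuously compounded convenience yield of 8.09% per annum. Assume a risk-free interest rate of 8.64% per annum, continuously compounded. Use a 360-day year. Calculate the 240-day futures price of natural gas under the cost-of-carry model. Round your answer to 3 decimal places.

$2.737 per MMBtu

Net carry = r + u − y = 0.0864 + 0.0382 − 0.0809 = 0.0437
F = S·e^((r+u−y)T) = 2.658 · e^(0.0437 × 240/360) = 2.658 · e^0.029133
= 2.658 × 1.029562 = $2.737 per MMBtu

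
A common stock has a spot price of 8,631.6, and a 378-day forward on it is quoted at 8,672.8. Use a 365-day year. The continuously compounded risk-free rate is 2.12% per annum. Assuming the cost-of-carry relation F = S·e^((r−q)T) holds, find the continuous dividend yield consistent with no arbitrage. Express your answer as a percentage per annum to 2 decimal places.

From F = S·e^((r−q)T): (r − q) = ln(F/S)/T
ln(8672.8/8631.6) = ln(1.004773) = 0.004762
(r − q) = 0.004762 / (378/365) = 0.004598
q = r − ln(F/S)/T = 0.0212 − 0.004598 = 0.016602
q = 1.66%

1.66%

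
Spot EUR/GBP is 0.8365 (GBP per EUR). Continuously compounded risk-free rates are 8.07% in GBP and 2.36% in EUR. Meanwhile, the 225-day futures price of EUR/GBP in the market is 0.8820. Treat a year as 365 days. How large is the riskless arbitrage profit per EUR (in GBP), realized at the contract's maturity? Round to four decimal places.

Fair futures: F* = S·e^(carry·T), with carry = (r_GBP − r_EUR) = 0.0807 − 0.0236 = 0.0571
F* = 0.8365 · e^(0.0571 × 225/365) = 0.8365 · e^0.035199 = 0.8365 × 1.035826 = 0.8665
Market 0.8820 > fair 0.8665: forward overpriced → cash-and-carry (buy spot, short the forward).
At maturity, profit = |F_mkt − F*| = |0.8820 − 0.8665| = 0.0155 per EUR (in GBP)

0.0155 per EUR (in GBP)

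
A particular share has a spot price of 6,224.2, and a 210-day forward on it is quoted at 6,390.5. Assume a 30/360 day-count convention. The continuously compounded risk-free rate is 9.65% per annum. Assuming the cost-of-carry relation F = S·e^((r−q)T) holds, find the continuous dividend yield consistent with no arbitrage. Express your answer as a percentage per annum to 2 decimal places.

From F = S·e^((r−q)T): (r − q) = ln(F/S)/T
ln(6390.5/6224.2) = ln(1.026718) = 0.026367
(r − q) = 0.026367 / (210/360) = 0.045201
q = r − ln(F/S)/T = 0.0965 − 0.045201 = 0.051299
q = 5.13%

5.13%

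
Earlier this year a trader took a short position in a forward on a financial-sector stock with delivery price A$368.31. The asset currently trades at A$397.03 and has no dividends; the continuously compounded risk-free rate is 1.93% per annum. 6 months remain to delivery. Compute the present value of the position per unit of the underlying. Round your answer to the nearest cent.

Current fair forward for the remaining 6 months: F = S·e^(r·T), r = 0.0193
F = 397.03 · e^(0.0193 × 6/12) = 397.03 × 1.009697 = 400.8800
Value of long forward = (F − K)·e^(−rT) = (400.8800 − 368.31) · e^(−0.0193·6/12)
= 32.5700 × 0.990396 = 32.26
Short position value = −(long value) = -A$32.26

-A$32.26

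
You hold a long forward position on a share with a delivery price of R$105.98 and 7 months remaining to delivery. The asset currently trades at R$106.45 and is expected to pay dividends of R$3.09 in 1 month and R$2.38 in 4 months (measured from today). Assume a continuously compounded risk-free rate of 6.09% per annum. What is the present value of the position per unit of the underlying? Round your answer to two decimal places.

-R$1.24

PV(remaining dividends) I = 3.09·e^(−0.0609·1/12) + 2.38·e^(−0.0609·4/12) = 5.4065
Current forward F = (S − I)·e^(rT) = (106.45 − 5.4065)·e^(0.0609·7/12) = 101.0435 × 1.036164 = 104.6976
Value (long) = (F − K)·e^(−rT) = (104.6976 − 105.98) × 0.965099 = -1.2376
Value = -R$1.24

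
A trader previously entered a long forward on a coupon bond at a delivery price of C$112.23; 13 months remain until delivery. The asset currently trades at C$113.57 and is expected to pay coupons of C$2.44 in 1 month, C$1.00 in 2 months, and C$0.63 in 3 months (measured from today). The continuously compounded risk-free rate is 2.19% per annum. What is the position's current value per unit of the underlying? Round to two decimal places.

-C$0.09

PV(remaining coupons) I = 2.44·e^(−0.0219·1/12) + 1.00·e^(−0.0219·2/12) + 0.63·e^(−0.0219·3/12) = 4.0585
Current forward F = (S − I)·e^(rT) = (113.57 − 4.0585)·e^(0.0219·13/12) = 109.5115 × 1.024009 = 112.1408
Value (long) = (F − K)·e^(−rT) = (112.1408 − 112.23) × 0.976554 = -0.0871
Value = -C$0.09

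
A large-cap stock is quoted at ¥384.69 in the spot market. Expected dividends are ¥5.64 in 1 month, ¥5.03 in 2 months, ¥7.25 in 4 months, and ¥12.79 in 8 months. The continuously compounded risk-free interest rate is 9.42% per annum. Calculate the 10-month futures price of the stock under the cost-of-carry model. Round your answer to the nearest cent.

PV(dividends) I = 5.64·e^(−0.0942·1/12) + 5.03·e^(−0.0942·2/12) + 7.25·e^(−0.0942·4/12) + 12.79·e^(−0.0942·8/12)
I = 5.5959 + 4.9516 + 7.0259 + 12.0115 = 29.5849
F = (S − I)·e^(rT) = (384.69 − 29.5849) · e^(0.0942·10/12)
= 355.1051 · e^0.078500 = 355.1051 × 1.081663 = ¥384.10

¥384.10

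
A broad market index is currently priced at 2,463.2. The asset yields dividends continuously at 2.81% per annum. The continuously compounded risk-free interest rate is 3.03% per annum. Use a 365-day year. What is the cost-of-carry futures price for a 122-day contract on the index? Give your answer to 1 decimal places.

2,465.0

F = S·e^((r − q)T) = 2463.2 · e^((0.0303 − 0.0281) × 122/365)
= 2463.2 · e^0.000735 = 2463.2 × 1.000735
F = 2,465.0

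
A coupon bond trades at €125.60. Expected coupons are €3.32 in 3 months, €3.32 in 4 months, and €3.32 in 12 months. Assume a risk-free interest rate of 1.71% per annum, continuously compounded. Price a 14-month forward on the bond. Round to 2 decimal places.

€118.06

PV(coupons) I = 3.32·e^(−0.0171·3/12) + 3.32·e^(−0.0171·4/12) + 3.32·e^(−0.0171·12/12)
I = 3.3058 + 3.3011 + 3.2637 = 9.8706
F = (S − I)·e^(rT) = (125.60 − 9.8706) · e^(0.0171·14/12)
= 115.7294 · e^0.019950 = 115.7294 × 1.020150 = €118.06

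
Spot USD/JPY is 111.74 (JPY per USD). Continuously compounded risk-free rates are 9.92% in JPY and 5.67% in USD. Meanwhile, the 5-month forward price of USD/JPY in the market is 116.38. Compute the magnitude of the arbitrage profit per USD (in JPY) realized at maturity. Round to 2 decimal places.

2.64 per USD (in JPY)

Fair forward: F* = S·e^(carry·T), with carry = (r_JPY − r_USD) = 0.0992 − 0.0567 = 0.0425
F* = 111.74 · e^(0.0425 × 5/12) = 111.74 · e^0.017708 = 111.74 × 1.017866 = 113.7363
Market 116.38 > fair 113.7363: forward overpriced → cash-and-carry (buy spot, short the forward).
At maturity, profit = |F_mkt − F*| = |116.38 − 113.7363| = 2.64 per USD (in JPY)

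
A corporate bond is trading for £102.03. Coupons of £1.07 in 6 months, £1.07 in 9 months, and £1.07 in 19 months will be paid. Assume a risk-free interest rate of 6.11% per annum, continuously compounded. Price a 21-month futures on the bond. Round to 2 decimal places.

PV(coupons) I = 1.07·e^(−0.0611·6/12) + 1.07·e^(−0.0611·9/12) + 1.07·e^(−0.0611·19/12)
I = 1.0378 + 1.0221 + 0.9713 = 3.0312
F = (S − I)·e^(rT) = (102.03 − 3.0312) · e^(0.0611·21/12)
= 98.9988 · e^0.106925 = 98.9988 × 1.112851 = £110.17

£110.17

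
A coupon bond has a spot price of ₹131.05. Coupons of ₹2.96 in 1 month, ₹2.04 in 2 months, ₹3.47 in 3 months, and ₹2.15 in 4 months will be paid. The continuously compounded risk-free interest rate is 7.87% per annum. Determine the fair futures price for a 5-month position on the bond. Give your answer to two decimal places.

₹124.62

PV(coupons) I = 2.96·e^(−0.0787·1/12) + 2.04·e^(−0.0787·2/12) + 3.47·e^(−0.0787·3/12) + 2.15·e^(−0.0787·4/12)
I = 2.9407 + 2.0134 + 3.4024 + 2.0943 = 10.4508
F = (S − I)·e^(rT) = (131.05 − 10.4508) · e^(0.0787·5/12)
= 120.5992 · e^0.032792 = 120.5992 × 1.033336 = ₹124.62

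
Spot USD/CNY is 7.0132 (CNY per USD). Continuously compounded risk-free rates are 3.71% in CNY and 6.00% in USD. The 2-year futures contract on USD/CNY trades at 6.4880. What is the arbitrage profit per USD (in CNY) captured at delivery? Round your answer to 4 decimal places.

Fair futures: F* = S·e^(carry·T), with carry = (r_CNY − r_USD) = 0.0371 − 0.0600 = -0.0229
F* = 7.0132 · e^(-0.0229 × 2) = 7.0132 · e^-0.045800 = 7.0132 × 0.955233 = 6.6992
Market 6.4880 < fair 6.6992: forward underpriced → reverse cash-and-carry (short spot, go long the forward).
At maturity, profit = |F_mkt − F*| = |6.4880 − 6.6992| = 0.2112 per USD (in CNY)

0.2112 per USD (in CNY)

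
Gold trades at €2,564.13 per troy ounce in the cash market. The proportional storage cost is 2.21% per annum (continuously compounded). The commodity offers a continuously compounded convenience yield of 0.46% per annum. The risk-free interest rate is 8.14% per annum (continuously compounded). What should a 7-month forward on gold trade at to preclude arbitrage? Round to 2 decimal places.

€2,716.41 per troy ounce

Net carry = r + u − y = 0.0814 + 0.0221 − 0.0046 = 0.0989
F = S·e^((r+u−y)T) = 2564.13 · e^(0.0989 × 7/12) = 2564.13 · e^0.05769167
= 2564.13 × 1.05938830 = €2,716.41 per troy ounce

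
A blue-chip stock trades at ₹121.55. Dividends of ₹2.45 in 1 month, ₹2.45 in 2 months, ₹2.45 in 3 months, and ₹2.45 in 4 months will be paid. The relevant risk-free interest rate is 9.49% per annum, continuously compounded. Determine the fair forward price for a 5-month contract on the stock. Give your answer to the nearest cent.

₹116.46

PV(dividends) I = 2.45·e^(−0.0949·1/12) + 2.45·e^(−0.0949·2/12) + 2.45·e^(−0.0949·3/12) + 2.45·e^(−0.0949·4/12)
I = 2.4307 + 2.4116 + 2.3926 + 2.3737 = 9.6086
F = (S − I)·e^(rT) = (121.55 − 9.6086) · e^(0.0949·5/12)
= 111.9414 · e^0.039542 = 111.9414 × 1.040334 = ₹116.46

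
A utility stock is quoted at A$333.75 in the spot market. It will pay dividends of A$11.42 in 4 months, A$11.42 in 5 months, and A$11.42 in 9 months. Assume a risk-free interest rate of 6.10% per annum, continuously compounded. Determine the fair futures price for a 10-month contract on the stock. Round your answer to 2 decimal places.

PV(dividends) I = 11.42·e^(−0.0610·4/12) + 11.42·e^(−0.0610·5/12) + 11.42·e^(−0.0610·9/12)
I = 11.1901 + 11.1334 + 10.9093 = 33.2328
F = (S − I)·e^(rT) = (333.75 − 33.2328) · e^(0.0610·10/12)
= 300.5172 · e^0.050833 = 300.5172 × 1.052147 = A$316.19

A$316.19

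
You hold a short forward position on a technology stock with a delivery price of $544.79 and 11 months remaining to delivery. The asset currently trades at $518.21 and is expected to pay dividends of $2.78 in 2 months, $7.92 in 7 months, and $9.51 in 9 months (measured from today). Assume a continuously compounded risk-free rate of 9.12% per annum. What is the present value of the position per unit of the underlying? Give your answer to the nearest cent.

PV(remaining dividends) I = 2.78·e^(−0.0912·2/12) + 7.92·e^(−0.0912·7/12) + 9.51·e^(−0.0912·9/12) = 19.1290
Current forward F = (S − I)·e^(rT) = (518.21 − 19.1290)·e^(0.0912·11/12) = 499.0810 × 1.087194 = 542.5979
Value (long) = (F − K)·e^(−rT) = (542.5979 − 544.79) × 0.919799 = -2.0163
Short position value = −(long value) = $2.02

$2.02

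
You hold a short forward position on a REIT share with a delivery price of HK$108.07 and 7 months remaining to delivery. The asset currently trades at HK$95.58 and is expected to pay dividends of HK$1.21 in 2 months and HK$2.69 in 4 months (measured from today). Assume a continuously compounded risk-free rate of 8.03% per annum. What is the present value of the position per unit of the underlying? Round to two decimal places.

HK$11.36

PV(remaining dividends) I = 1.21·e^(−0.0803·2/12) + 2.69·e^(−0.0803·4/12) = 3.8129
Current forward F = (S − I)·e^(rT) = (95.58 − 3.8129)·e^(0.0803·7/12) = 91.7671 × 1.047956 = 96.1679
Value (long) = (F − K)·e^(−rT) = (96.1679 − 108.07) × 0.954238 = -11.3574
Short position value = −(long value) = HK$11.36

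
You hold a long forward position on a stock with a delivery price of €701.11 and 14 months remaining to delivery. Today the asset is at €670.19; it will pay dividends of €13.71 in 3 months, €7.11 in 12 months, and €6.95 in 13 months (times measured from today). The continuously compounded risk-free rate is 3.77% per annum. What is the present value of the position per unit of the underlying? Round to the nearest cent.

-€27.85

PV(remaining dividends) I = 13.71·e^(−0.0377·3/12) + 7.11·e^(−0.0377·12/12) + 6.95·e^(−0.0377·13/12) = 27.1002
Current forward F = (S − I)·e^(rT) = (670.19 − 27.1002)·e^(0.0377·14/12) = 643.0898 × 1.044965 = 672.0063
Value (long) = (F − K)·e^(−rT) = (672.0063 − 701.11) × 0.956970 = -27.8514
Value = -€27.85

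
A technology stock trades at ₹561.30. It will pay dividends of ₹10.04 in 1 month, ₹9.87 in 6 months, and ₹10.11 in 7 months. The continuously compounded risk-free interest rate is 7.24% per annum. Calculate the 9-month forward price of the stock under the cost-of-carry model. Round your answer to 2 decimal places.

₹561.80

PV(dividends) I = 10.04·e^(−0.0724·1/12) + 9.87·e^(−0.0724·6/12) + 10.11·e^(−0.0724·7/12)
I = 9.9796 + 9.5191 + 9.6919 = 29.1906
F = (S − I)·e^(rT) = (561.30 − 29.1906) · e^(0.0724·9/12)
= 532.1094 · e^0.054300 = 532.1094 × 1.055801 = ₹561.80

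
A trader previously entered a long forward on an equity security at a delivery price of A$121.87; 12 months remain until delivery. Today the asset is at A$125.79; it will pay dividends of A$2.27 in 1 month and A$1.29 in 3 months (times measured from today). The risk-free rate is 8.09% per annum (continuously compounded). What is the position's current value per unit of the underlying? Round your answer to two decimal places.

A$9.87

PV(remaining dividends) I = 2.27·e^(−0.0809·1/12) + 1.29·e^(−0.0809·3/12) = 3.5189
Current forward F = (S − I)·e^(rT) = (125.79 − 3.5189)·e^(0.0809·12/12) = 122.2711 × 1.084262 = 132.5739
Value (long) = (F − K)·e^(−rT) = (132.5739 − 121.87) × 0.922286 = 9.8721
Value = A$9.87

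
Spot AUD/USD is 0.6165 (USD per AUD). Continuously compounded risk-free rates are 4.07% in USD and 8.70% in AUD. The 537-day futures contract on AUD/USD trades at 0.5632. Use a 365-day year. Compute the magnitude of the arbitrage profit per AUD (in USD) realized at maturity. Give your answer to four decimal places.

0.0127 per AUD (in USD)

Fair futures: F* = S·e^(carry·T), with carry = (r_USD − r_AUD) = 0.0407 − 0.0870 = -0.0463
F* = 0.6165 · e^(-0.0463 × 537/365) = 0.6165 · e^-0.068118 = 0.6165 × 0.934150 = 0.5759
Market 0.5632 < fair 0.5759: forward underpriced → reverse cash-and-carry (short spot, go long the forward).
At maturity, profit = |F_mkt − F*| = |0.5632 − 0.5759| = 0.0127 per AUD (in USD)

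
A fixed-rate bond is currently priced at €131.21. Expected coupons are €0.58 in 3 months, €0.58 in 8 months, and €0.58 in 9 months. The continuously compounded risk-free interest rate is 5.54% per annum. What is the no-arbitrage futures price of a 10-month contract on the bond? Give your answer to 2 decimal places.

PV(coupons) I = 0.58·e^(−0.0554·3/12) + 0.58·e^(−0.0554·8/12) + 0.58·e^(−0.0554·9/12)
I = 0.5720 + 0.5590 + 0.5564 = 1.6874
F = (S − I)·e^(rT) = (131.21 − 1.6874) · e^(0.0554·10/12)
= 129.5226 · e^0.046167 = 129.5226 × 1.047249 = €135.64

€135.64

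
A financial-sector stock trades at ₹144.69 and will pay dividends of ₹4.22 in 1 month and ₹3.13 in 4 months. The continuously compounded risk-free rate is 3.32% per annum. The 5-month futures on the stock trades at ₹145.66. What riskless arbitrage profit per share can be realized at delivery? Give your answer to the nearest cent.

PV(dividends) I = 4.22·e^(−0.0332·1/12) + 3.13·e^(−0.0332·4/12) = 7.3039
Fair futures F* = (S − I)·e^(rT) = (144.69 − 7.3039)·e^0.013833 = 137.3861 × 1.013929 = 139.2998
Market ₹145.66 > fair 139.2998: forward overpriced → cash-and-carry (borrow at r, buy the stock and collect the dividends, short the forward).
Profit at T = |F_mkt − F*| = |145.66 − 139.2998| = ₹6.36 per share

₹6.36 per share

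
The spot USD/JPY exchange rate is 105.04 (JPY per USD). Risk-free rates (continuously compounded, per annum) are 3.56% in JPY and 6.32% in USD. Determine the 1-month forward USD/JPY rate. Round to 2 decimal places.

F = S·e^((r_JPY − r_USD)T) = 105.04 · e^((0.0356 − 0.0632) × 1/12)
= 105.04 · e^-0.002300 = 105.04 × 0.997703
F = 104.80 JPY per USD

104.80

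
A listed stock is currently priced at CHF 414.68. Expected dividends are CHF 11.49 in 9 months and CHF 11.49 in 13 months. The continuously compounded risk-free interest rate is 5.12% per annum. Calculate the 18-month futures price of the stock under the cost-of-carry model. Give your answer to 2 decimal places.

CHF 424.10

PV(dividends) I = 11.49·e^(−0.0512·9/12) + 11.49·e^(−0.0512·13/12)
I = 11.0571 + 10.8700 = 21.9271
F = (S − I)·e^(rT) = (414.68 − 21.9271) · e^(0.0512·18/12)
= 392.7529 · e^0.076800 = 392.7529 × 1.079826 = CHF 424.10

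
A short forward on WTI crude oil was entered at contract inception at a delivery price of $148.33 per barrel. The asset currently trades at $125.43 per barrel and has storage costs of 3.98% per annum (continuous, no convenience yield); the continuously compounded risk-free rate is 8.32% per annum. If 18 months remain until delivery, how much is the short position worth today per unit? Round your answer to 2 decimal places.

Current fair forward for the remaining 18 months: F = S·e^((r + u)·T), (r + u) = 0.0832 + 0.0398 = 0.1230
F = 125.43 · e^(0.1230 × 18/12) = 125.43 × 1.202617 = 150.8443
Value of long forward = (F − K)·e^(−rT) = (150.8443 − 148.33) · e^(−0.0832·18/12)
= 2.5143 × 0.882673 = 2.22
Short position value = −(long value) = -$2.22

-$2.22 per barrel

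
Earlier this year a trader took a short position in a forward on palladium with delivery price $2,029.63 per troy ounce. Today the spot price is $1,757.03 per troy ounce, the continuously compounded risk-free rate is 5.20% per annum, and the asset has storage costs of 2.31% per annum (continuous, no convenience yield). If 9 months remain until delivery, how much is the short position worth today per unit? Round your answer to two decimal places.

$164.26 per troy ounce

Current fair forward for the remaining 9 months: F = S·e^((r + u)·T), (r + u) = 0.0520 + 0.0231 = 0.0751
F = 1757.03 · e^(0.0751 × 9/12) = 1757.03 × 1.05794146 = 1858.8349
Value of long forward = (F − K)·e^(−rT) = (1858.8349 − 2029.63) · e^(−0.0520·9/12)
= -170.7951 × 0.96175071 = -164.26
Short position value = −(long value) = $164.26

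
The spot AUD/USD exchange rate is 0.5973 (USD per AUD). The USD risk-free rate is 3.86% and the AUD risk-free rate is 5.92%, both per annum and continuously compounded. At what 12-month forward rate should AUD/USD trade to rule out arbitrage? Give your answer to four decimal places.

0.5851

F = S·e^((r_USD − r_AUD)T) = 0.5973 · e^((0.0386 − 0.0592) × 12/12)
= 0.5973 · e^-0.020600 = 0.5973 × 0.979611
F = 0.5851 USD per AUD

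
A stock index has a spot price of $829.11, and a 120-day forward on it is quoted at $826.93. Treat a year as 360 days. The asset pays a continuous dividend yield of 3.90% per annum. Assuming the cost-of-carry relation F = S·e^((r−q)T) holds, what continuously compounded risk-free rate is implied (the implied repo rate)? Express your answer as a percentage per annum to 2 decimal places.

3.11%

From F = S·e^((r−q)T): (r − q) = ln(F/S)/T
ln(826.93/829.11) = ln(0.997371) = -0.002632
(r − q) = -0.002632 / (120/360) = -0.007896
r = ln(F/S)/T + q = -0.007896 + 0.0390 = 0.031104
r = 3.11%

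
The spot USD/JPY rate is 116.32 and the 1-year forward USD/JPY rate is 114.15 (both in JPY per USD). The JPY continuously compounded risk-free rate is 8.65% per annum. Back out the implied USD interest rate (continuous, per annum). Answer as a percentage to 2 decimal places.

F = S·e^((r_JPY − r_USD)T) ⇒ r_USD = r_JPY − ln(F/S)/T
ln(114.15/116.32) = -0.018832; /(1) = -0.018832
r_USD = 0.0865 + 0.018832 = 0.105332
r_USD = 10.53%

10.53%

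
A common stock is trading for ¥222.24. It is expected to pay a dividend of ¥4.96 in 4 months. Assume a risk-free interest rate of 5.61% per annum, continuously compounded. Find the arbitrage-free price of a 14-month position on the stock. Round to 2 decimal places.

¥232.07

PV(dividends) I = 4.96·e^(−0.0561·4/12)
I = 4.8681
F = (S − I)·e^(rT) = (222.24 − 4.8681) · e^(0.0561·14/12)
= 217.3719 · e^0.065450 = 217.3719 × 1.067639 = ¥232.07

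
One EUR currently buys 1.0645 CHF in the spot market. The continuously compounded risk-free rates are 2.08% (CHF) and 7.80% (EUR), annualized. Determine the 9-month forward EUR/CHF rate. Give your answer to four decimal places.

1.0198

F = S·e^((r_CHF − r_EUR)T) = 1.0645 · e^((0.0208 − 0.0780) × 9/12)
= 1.0645 · e^-0.042900 = 1.0645 × 0.958007
F = 1.0198 CHF per EUR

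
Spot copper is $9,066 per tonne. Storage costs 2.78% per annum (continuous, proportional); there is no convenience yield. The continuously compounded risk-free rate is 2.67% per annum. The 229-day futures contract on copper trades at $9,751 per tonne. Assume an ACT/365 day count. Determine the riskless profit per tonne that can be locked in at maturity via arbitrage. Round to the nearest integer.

Fair futures: F* = S·e^(carry·T), with carry = (r + u) = 0.0267 + 0.0278 = 0.0545
F* = 9066 · e^(0.0545 × 229/365) = 9066 · e^0.034193 = 9066 × 1.034784 = $9381.3517
Market $9751 > fair $9381.3517: forward overpriced → cash-and-carry (buy spot, short the forward).
At maturity, profit = |F_mkt − F*| = |9751 − 9381.3517| = $370 per tonne

$370 per tonne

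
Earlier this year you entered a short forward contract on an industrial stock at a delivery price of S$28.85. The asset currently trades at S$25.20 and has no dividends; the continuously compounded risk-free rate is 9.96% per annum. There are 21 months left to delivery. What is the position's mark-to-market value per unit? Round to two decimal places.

-S$0.96

Current fair forward for the remaining 21 months: F = S·e^(r·T), r = 0.0996
F = 25.20 · e^(0.0996 × 21/12) = 25.20 × 1.190413 = 29.9984
Value of long forward = (F − K)·e^(−rT) = (29.9984 − 28.85) · e^(−0.0996·21/12)
= 1.1484 × 0.840045 = 0.96
Short position value = −(long value) = -S$0.96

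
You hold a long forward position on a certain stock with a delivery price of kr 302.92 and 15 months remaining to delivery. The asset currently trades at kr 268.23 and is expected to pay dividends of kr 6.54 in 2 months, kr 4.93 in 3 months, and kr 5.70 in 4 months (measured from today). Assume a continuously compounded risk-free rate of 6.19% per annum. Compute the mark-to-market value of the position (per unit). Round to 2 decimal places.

-kr 29.05

PV(remaining dividends) I = 6.54·e^(−0.0619·2/12) + 4.93·e^(−0.0619·3/12) + 5.70·e^(−0.0619·4/12) = 16.9108
Current forward F = (S − I)·e^(rT) = (268.23 − 16.9108)·e^(0.0619·15/12) = 251.3192 × 1.080447 = 271.5371
Value (long) = (F − K)·e^(−rT) = (271.5371 − 302.92) × 0.925543 = -29.0462
Value = -kr 29.05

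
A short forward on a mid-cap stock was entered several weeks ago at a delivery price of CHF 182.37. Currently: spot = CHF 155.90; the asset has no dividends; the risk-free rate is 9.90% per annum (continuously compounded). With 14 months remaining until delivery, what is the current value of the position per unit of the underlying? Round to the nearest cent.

CHF 6.58

Current fair forward for the remaining 14 months: F = S·e^(r·T), r = 0.0990
F = 155.90 · e^(0.0990 × 14/12) = 155.90 × 1.122435 = 174.9876
Value of long forward = (F − K)·e^(−rT) = (174.9876 − 182.37) · e^(−0.0990·14/12)
= -7.3824 × 0.890921 = -6.58
Short position value = −(long value) = CHF 6.58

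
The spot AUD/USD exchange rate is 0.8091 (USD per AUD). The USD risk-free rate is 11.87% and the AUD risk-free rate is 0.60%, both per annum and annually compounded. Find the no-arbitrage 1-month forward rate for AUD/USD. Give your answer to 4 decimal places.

0.8163

By covered interest parity, F = S · (1+r_USD)^T / (1+r_AUD)^T
= 0.8091 × 1.009391 / 1.000499 = 0.8091 × 1.008888
F = 0.8163 USD per AUD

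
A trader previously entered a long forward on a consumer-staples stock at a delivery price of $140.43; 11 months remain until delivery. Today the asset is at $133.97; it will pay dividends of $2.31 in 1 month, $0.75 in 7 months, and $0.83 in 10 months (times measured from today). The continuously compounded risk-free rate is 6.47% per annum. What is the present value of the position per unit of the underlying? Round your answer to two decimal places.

PV(remaining dividends) I = 2.31·e^(−0.0647·1/12) + 0.75·e^(−0.0647·7/12) + 0.83·e^(−0.0647·10/12) = 3.8062
Current forward F = (S − I)·e^(rT) = (133.97 − 3.8062)·e^(0.0647·11/12) = 130.1638 × 1.061102 = 138.1171
Value (long) = (F − K)·e^(−rT) = (138.1171 − 140.43) × 0.942416 = -2.1797
Value = -$2.18

-$2.18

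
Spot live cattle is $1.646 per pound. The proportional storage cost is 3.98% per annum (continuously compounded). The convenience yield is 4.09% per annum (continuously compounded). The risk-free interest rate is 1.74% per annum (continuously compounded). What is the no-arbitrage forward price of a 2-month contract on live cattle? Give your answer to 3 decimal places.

Net carry = r + u − y = 0.0174 + 0.0398 − 0.0409 = 0.0163
F = S·e^((r+u−y)T) = 1.646 · e^(0.0163 × 2/12) = 1.646 · e^0.002717
= 1.646 × 1.002721 = $1.650 per pound

$1.650 per pound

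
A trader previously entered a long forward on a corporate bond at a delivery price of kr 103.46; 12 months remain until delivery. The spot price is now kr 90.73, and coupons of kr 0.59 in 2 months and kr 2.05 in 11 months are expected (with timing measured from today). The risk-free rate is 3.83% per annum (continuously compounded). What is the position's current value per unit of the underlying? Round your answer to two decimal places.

PV(remaining coupons) I = 0.59·e^(−0.0383·2/12) + 2.05·e^(−0.0383·11/12) = 2.5655
Current forward F = (S − I)·e^(rT) = (90.73 − 2.5655)·e^(0.0383·12/12) = 88.1645 × 1.039043 = 91.6067
Value (long) = (F − K)·e^(−rT) = (91.6067 − 103.46) × 0.962424 = -11.4079
Value = -kr 11.41

-kr 11.41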